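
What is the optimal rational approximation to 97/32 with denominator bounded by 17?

Expand x = 97/32 as a continued fraction with the Euclidean algorithm:
  97 = 3*32 + 1, so a_0 = 3.
  32 = 32*1 + 0, so a_1 = 32.
so x = [3; 32].
Convergents (p_i = a_i*p_{i-1} + p_{i-2}, q_i = a_i*q_{i-1} + q_{i-2} with p_{-2}=0, p_{-1}=1, q_{-2}=1, q_{-1}=0), until the denominator exceeds 17:
  i=0: a_0=3, p_0 = 3*1 + 0 = 3, q_0 = 3*0 + 1 = 1.
  i=1: a_1=32, p_1 = 32*3 + 1 = 97, q_1 = 32*1 + 0 = 32.
q_1 = 32 > 17, so the last convergent with denominator <= 17 is p_0/q_0 = 3/1.
The closest fraction with denominator <= 17 is either p_0/q_0 or the intermediate fraction (k*p_0 + p_{-1})/(k*q_0 + q_{-1}) with the largest k >= 1 whose denominator stays <= 17; these approach x as k grows, and every other convergent or intermediate fraction in range is farther away.
Largest k: floor((17 - q_{-1})/q_0) = floor((17 - 0)/1) = 17 (using the seeds p_{-1} = 1, q_{-1} = 0).
That gives (17*3 + 1)/(17*1 + 0) = 52/17.
Compare the errors: |x - 3/1| = |97*1 - 3*32|/(32*1) = 1/32, and |x - 52/17| = |97*17 - 52*32|/(32*17) = 15/544.
Cross-multiplying, 15*32 = 480 < 544 = 1*544, so 15/544 is smaller: the intermediate fraction 52/17 is closer to x than 3/1.

52/17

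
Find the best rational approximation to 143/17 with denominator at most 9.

Expand x = 143/17 as a continued fraction with the Euclidean algorithm:
  143 = 8*17 + 7, so a_0 = 8.
  17 = 2*7 + 3, so a_1 = 2.
  7 = 2*3 + 1, so a_2 = 2.
  3 = 3*1 + 0, so a_3 = 3.
so x = [8; 2, 2, 3].
Convergents (p_i = a_i*p_{i-1} + p_{i-2}, q_i = a_i*q_{i-1} + q_{i-2} with p_{-2}=0, p_{-1}=1, q_{-2}=1, q_{-1}=0), until the denominator exceeds 9:
  i=0: a_0=8, p_0 = 8*1 + 0 = 8, q_0 = 8*0 + 1 = 1.
  i=1: a_1=2, p_1 = 2*8 + 1 = 17, q_1 = 2*1 + 0 = 2.
  i=2: a_2=2, p_2 = 2*17 + 8 = 42, q_2 = 2*2 + 1 = 5.
  i=3: a_3=3, p_3 = 3*42 + 17 = 143, q_3 = 3*5 + 2 = 17.
q_3 = 17 > 9, so the last convergent with denominator <= 9 is p_2/q_2 = 42/5.
The closest fraction with denominator <= 9 is either p_2/q_2 or the intermediate fraction (k*p_2 + p_1)/(k*q_2 + q_1) with the largest k >= 1 whose denominator stays <= 9; these approach x as k grows, and every other convergent or intermediate fraction in range is farther away.
Largest k: floor((9 - q_1)/q_2) = floor((9 - 2)/5) = 1.
That gives (1*42 + 17)/(1*5 + 2) = 59/7.
Compare the errors: |x - 42/5| = |143*5 - 42*17|/(17*5) = 1/85, and |x - 59/7| = |143*7 - 59*17|/(17*7) = 2/119.
Cross-multiplying, 1*119 = 119 < 170 = 2*85, so 1/85 is smaller: the convergent 42/5 is closer to x than 59/7.

42/5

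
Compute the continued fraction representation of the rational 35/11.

[3; 5, 2]

Run the Euclidean algorithm on 35 and 11; the successive quotients are the partial quotients a_0, a_1, ... (each step inverts the fractional part left over by the previous one):
  35 = 3*11 + 2, so a_0 = 3.
  11 = 5*2 + 1, so a_1 = 5.
  2 = 2*1 + 0, so a_2 = 2.
The remainder reaches 0 after 3 divisions, so the expansion has 3 partial quotients, read off in order.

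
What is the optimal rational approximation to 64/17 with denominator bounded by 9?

Expand x = 64/17 as a continued fraction with the Euclidean algorithm:
  64 = 3*17 + 13, so a_0 = 3.
  17 = 1*13 + 4, so a_1 = 1.
  13 = 3*4 + 1, so a_2 = 3.
  4 = 4*1 + 0, so a_3 = 4.
so x = [3; 1, 3, 4].
Convergents (p_i = a_i*p_{i-1} + p_{i-2}, q_i = a_i*q_{i-1} + q_{i-2} with p_{-2}=0, p_{-1}=1, q_{-2}=1, q_{-1}=0), until the denominator exceeds 9:
  i=0: a_0=3, p_0 = 3*1 + 0 = 3, q_0 = 3*0 + 1 = 1.
  i=1: a_1=1, p_1 = 1*3 + 1 = 4, q_1 = 1*1 + 0 = 1.
  i=2: a_2=3, p_2 = 3*4 + 3 = 15, q_2 = 3*1 + 1 = 4.
  i=3: a_3=4, p_3 = 4*15 + 4 = 64, q_3 = 4*4 + 1 = 17.
q_3 = 17 > 9, so the last convergent with denominator <= 9 is p_2/q_2 = 15/4.
The closest fraction with denominator <= 9 is either p_2/q_2 or the intermediate fraction (k*p_2 + p_1)/(k*q_2 + q_1) with the largest k >= 1 whose denominator stays <= 9; these approach x as k grows, and every other convergent or intermediate fraction in range is farther away.
Largest k: floor((9 - q_1)/q_2) = floor((9 - 1)/4) = 2.
That gives (2*15 + 4)/(2*4 + 1) = 34/9.
Compare the errors: |x - 15/4| = |64*4 - 15*17|/(17*4) = 1/68, and |x - 34/9| = |64*9 - 34*17|/(17*9) = 2/153.
Cross-multiplying, 2*68 = 136 < 153 = 1*153, so 2/153 is smaller: the intermediate fraction 34/9 is closer to x than 15/4.

34/9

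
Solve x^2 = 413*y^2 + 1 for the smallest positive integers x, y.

(x, y) = (113399, 5580)

First expand sqrt(413) as a continued fraction. With x_i = (sqrt(413) + m_i)/d_i and (m_0, d_0) = (0, 1): a_0 = floor(sqrt(413)) = 20, since 20^2 = 400 <= 413 < 441 = 21^2.
Iterate m_{i+1} = d_i*a_i - m_i, d_{i+1} = (413 - m_{i+1}^2)/d_i, a_{i+1} = floor((a_0 + m_{i+1})/d_{i+1}):
  m_1 = 1*20 - 0 = 20, d_1 = (413 - 20^2)/1 = 13/1 = 13, a_1 = floor((20 + 20)/13) = 3.
  m_2 = 13*3 - 20 = 19, d_2 = (413 - 19^2)/13 = 52/13 = 4, a_2 = floor((20 + 19)/4) = 9.
  m_3 = 4*9 - 19 = 17, d_3 = (413 - 17^2)/4 = 124/4 = 31, a_3 = floor((20 + 17)/31) = 1.
  m_4 = 31*1 - 17 = 14, d_4 = (413 - 14^2)/31 = 217/31 = 7, a_4 = floor((20 + 14)/7) = 4.
  m_5 = 7*4 - 14 = 14, d_5 = (413 - 14^2)/7 = 217/7 = 31, a_5 = floor((20 + 14)/31) = 1.
  m_6 = 31*1 - 14 = 17, d_6 = (413 - 17^2)/31 = 124/31 = 4, a_6 = floor((20 + 17)/4) = 9.
  m_7 = 4*9 - 17 = 19, d_7 = (413 - 19^2)/4 = 52/4 = 13, a_7 = floor((20 + 19)/13) = 3.
  m_8 = 13*3 - 19 = 20, d_8 = (413 - 20^2)/13 = 13/13 = 1, a_8 = floor((20 + 20)/1) = 40.
  m_9 = 1*40 - 20 = 20, d_9 = (413 - 20^2)/1 = 13/1 = 13: (m_9, d_9) = (m_1, d_1) = (20, 13), so from here the quotients repeat a_1, ..., a_8; the period length is 8.
So sqrt(413) = [20; (3, 9, 1, 4, 1, 9, 3, 40)] with period length k = 8.
k is even, so the fundamental solution of x^2 - 413y^2 = 1 is (p_{k-1}, q_{k-1}) = (p_7, q_7); compute convergents through index 7.
Convergents (p_i = a_i*p_{i-1} + p_{i-2}, q_i = a_i*q_{i-1} + q_{i-2} with p_{-2}=0, p_{-1}=1, q_{-2}=1, q_{-1}=0):
  i=0: a_0=20, p_0 = 20*1 + 0 = 20, q_0 = 20*0 + 1 = 1.
  i=1: a_1=3, p_1 = 3*20 + 1 = 61, q_1 = 3*1 + 0 = 3.
  i=2: a_2=9, p_2 = 9*61 + 20 = 569, q_2 = 9*3 + 1 = 28.
  i=3: a_3=1, p_3 = 1*569 + 61 = 630, q_3 = 1*28 + 3 = 31.
  i=4: a_4=4, p_4 = 4*630 + 569 = 3089, q_4 = 4*31 + 28 = 152.
  i=5: a_5=1, p_5 = 1*3089 + 630 = 3719, q_5 = 1*152 + 31 = 183.
  i=6: a_6=9, p_6 = 9*3719 + 3089 = 36560, q_6 = 9*183 + 152 = 1799.
  i=7: a_7=3, p_7 = 3*36560 + 3719 = 113399, q_7 = 3*1799 + 183 = 5580.
Check: 113399^2 - 413*5580^2 = 12859333201 - 12859333200 = 1, so (x, y) = (113399, 5580) solves the equation, and by the theorem it is the least positive solution.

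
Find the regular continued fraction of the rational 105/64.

Run the Euclidean algorithm on 105 and 64; the successive quotients are the partial quotients a_0, a_1, ... (each step inverts the fractional part left over by the previous one):
  105 = 1*64 + 41, so a_0 = 1.
  64 = 1*41 + 23, so a_1 = 1.
  41 = 1*23 + 18, so a_2 = 1.
  23 = 1*18 + 5, so a_3 = 1.
  18 = 3*5 + 3, so a_4 = 3.
  5 = 1*3 + 2, so a_5 = 1.
  3 = 1*2 + 1, so a_6 = 1.
  2 = 2*1 + 0, so a_7 = 2.
The remainder reaches 0 after 8 divisions, so the expansion has 8 partial quotients, read off in order.

[1; 1, 1, 1, 3, 1, 1, 2]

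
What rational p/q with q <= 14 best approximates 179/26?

Expand x = 179/26 as a continued fraction with the Euclidean algorithm:
  179 = 6*26 + 23, so a_0 = 6.
  26 = 1*23 + 3, so a_1 = 1.
  23 = 7*3 + 2, so a_2 = 7.
  3 = 1*2 + 1, so a_3 = 1.
  2 = 2*1 + 0, so a_4 = 2.
so x = [6; 1, 7, 1, 2].
Convergents (p_i = a_i*p_{i-1} + p_{i-2}, q_i = a_i*q_{i-1} + q_{i-2} with p_{-2}=0, p_{-1}=1, q_{-2}=1, q_{-1}=0), until the denominator exceeds 14:
  i=0: a_0=6, p_0 = 6*1 + 0 = 6, q_0 = 6*0 + 1 = 1.
  i=1: a_1=1, p_1 = 1*6 + 1 = 7, q_1 = 1*1 + 0 = 1.
  i=2: a_2=7, p_2 = 7*7 + 6 = 55, q_2 = 7*1 + 1 = 8.
  i=3: a_3=1, p_3 = 1*55 + 7 = 62, q_3 = 1*8 + 1 = 9.
  i=4: a_4=2, p_4 = 2*62 + 55 = 179, q_4 = 2*9 + 8 = 26.
q_4 = 26 > 14, so the last convergent with denominator <= 14 is p_3/q_3 = 62/9.
The closest fraction with denominator <= 14 is either p_3/q_3 or the intermediate fraction (k*p_3 + p_2)/(k*q_3 + q_2) with the largest k >= 1 whose denominator stays <= 14; these approach x as k grows, and every other convergent or intermediate fraction in range is farther away.
Largest k: floor((14 - q_2)/q_3) = floor((14 - 8)/9) = 0.
Since k = 0, no intermediate fraction beyond p_3/q_3 has denominator <= 14, so the convergent 62/9 is the closest (its error is |179*9 - 62*26|/(26*9) = 1/234).

62/9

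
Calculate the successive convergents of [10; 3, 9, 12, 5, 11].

Using the convergent recurrence p_i = a_i*p_{i-1} + p_{i-2}, q_i = a_i*q_{i-1} + q_{i-2} with p_{-2}=0, p_{-1}=1, q_{-2}=1, q_{-1}=0:
  i=0: a_0=10, p_0 = 10*1 + 0 = 10, q_0 = 10*0 + 1 = 1.
  i=1: a_1=3, p_1 = 3*10 + 1 = 31, q_1 = 3*1 + 0 = 3.
  i=2: a_2=9, p_2 = 9*31 + 10 = 289, q_2 = 9*3 + 1 = 28.
  i=3: a_3=12, p_3 = 12*289 + 31 = 3499, q_3 = 12*28 + 3 = 339.
  i=4: a_4=5, p_4 = 5*3499 + 289 = 17784, q_4 = 5*339 + 28 = 1723.
  i=5: a_5=11, p_5 = 11*17784 + 3499 = 199123, q_5 = 11*1723 + 339 = 19292.

10/1, 31/3, 289/28, 3499/339, 17784/1723, 199123/19292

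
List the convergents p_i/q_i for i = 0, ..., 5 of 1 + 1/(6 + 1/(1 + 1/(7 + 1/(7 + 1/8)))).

Using the convergent recurrence p_i = a_i*p_{i-1} + p_{i-2}, q_i = a_i*q_{i-1} + q_{i-2} with p_{-2}=0, p_{-1}=1, q_{-2}=1, q_{-1}=0:
  i=0: a_0=1, p_0 = 1*1 + 0 = 1, q_0 = 1*0 + 1 = 1.
  i=1: a_1=6, p_1 = 6*1 + 1 = 7, q_1 = 6*1 + 0 = 6.
  i=2: a_2=1, p_2 = 1*7 + 1 = 8, q_2 = 1*6 + 1 = 7.
  i=3: a_3=7, p_3 = 7*8 + 7 = 63, q_3 = 7*7 + 6 = 55.
  i=4: a_4=7, p_4 = 7*63 + 8 = 449, q_4 = 7*55 + 7 = 392.
  i=5: a_5=8, p_5 = 8*449 + 63 = 3655, q_5 = 8*392 + 55 = 3191.

1/1, 7/6, 8/7, 63/55, 449/392, 3655/3191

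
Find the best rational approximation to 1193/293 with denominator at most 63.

Expand x = 1193/293 as a continued fraction with the Euclidean algorithm:
  1193 = 4*293 + 21, so a_0 = 4.
  293 = 13*21 + 20, so a_1 = 13.
  21 = 1*20 + 1, so a_2 = 1.
  20 = 20*1 + 0, so a_3 = 20.
so x = [4; 13, 1, 20].
Convergents (p_i = a_i*p_{i-1} + p_{i-2}, q_i = a_i*q_{i-1} + q_{i-2} with p_{-2}=0, p_{-1}=1, q_{-2}=1, q_{-1}=0), until the denominator exceeds 63:
  i=0: a_0=4, p_0 = 4*1 + 0 = 4, q_0 = 4*0 + 1 = 1.
  i=1: a_1=13, p_1 = 13*4 + 1 = 53, q_1 = 13*1 + 0 = 13.
  i=2: a_2=1, p_2 = 1*53 + 4 = 57, q_2 = 1*13 + 1 = 14.
  i=3: a_3=20, p_3 = 20*57 + 53 = 1193, q_3 = 20*14 + 13 = 293.
q_3 = 293 > 63, so the last convergent with denominator <= 63 is p_2/q_2 = 57/14.
The closest fraction with denominator <= 63 is either p_2/q_2 or the intermediate fraction (k*p_2 + p_1)/(k*q_2 + q_1) with the largest k >= 1 whose denominator stays <= 63; these approach x as k grows, and every other convergent or intermediate fraction in range is farther away.
Largest k: floor((63 - q_1)/q_2) = floor((63 - 13)/14) = 3.
That gives (3*57 + 53)/(3*14 + 13) = 224/55.
Compare the errors: |x - 57/14| = |1193*14 - 57*293|/(293*14) = 1/4102, and |x - 224/55| = |1193*55 - 224*293|/(293*55) = 17/16115.
Cross-multiplying, 1*16115 = 16115 < 69734 = 17*4102, so 1/4102 is smaller: the convergent 57/14 is closer to x than 224/55.

57/14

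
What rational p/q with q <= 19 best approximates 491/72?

75/11

Expand x = 491/72 as a continued fraction with the Euclidean algorithm:
  491 = 6*72 + 59, so a_0 = 6.
  72 = 1*59 + 13, so a_1 = 1.
  59 = 4*13 + 7, so a_2 = 4.
  13 = 1*7 + 6, so a_3 = 1.
  7 = 1*6 + 1, so a_4 = 1.
  6 = 6*1 + 0, so a_5 = 6.
so x = [6; 1, 4, 1, 1, 6].
Convergents (p_i = a_i*p_{i-1} + p_{i-2}, q_i = a_i*q_{i-1} + q_{i-2} with p_{-2}=0, p_{-1}=1, q_{-2}=1, q_{-1}=0), until the denominator exceeds 19:
  i=0: a_0=6, p_0 = 6*1 + 0 = 6, q_0 = 6*0 + 1 = 1.
  i=1: a_1=1, p_1 = 1*6 + 1 = 7, q_1 = 1*1 + 0 = 1.
  i=2: a_2=4, p_2 = 4*7 + 6 = 34, q_2 = 4*1 + 1 = 5.
  i=3: a_3=1, p_3 = 1*34 + 7 = 41, q_3 = 1*5 + 1 = 6.
  i=4: a_4=1, p_4 = 1*41 + 34 = 75, q_4 = 1*6 + 5 = 11.
  i=5: a_5=6, p_5 = 6*75 + 41 = 491, q_5 = 6*11 + 6 = 72.
q_5 = 72 > 19, so the last convergent with denominator <= 19 is p_4/q_4 = 75/11.
The closest fraction with denominator <= 19 is either p_4/q_4 or the intermediate fraction (k*p_4 + p_3)/(k*q_4 + q_3) with the largest k >= 1 whose denominator stays <= 19; these approach x as k grows, and every other convergent or intermediate fraction in range is farther away.
Largest k: floor((19 - q_3)/q_4) = floor((19 - 6)/11) = 1.
That gives (1*75 + 41)/(1*11 + 6) = 116/17.
Compare the errors: |x - 75/11| = |491*11 - 75*72|/(72*11) = 1/792, and |x - 116/17| = |491*17 - 116*72|/(72*17) = 5/1224.
Cross-multiplying, 1*1224 = 1224 < 3960 = 5*792, so 1/792 is smaller: the convergent 75/11 is closer to x than 116/17.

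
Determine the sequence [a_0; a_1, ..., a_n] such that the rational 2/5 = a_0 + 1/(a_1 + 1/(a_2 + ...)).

[0; 2, 2]

Run the Euclidean algorithm on 2 and 5; the successive quotients are the partial quotients a_0, a_1, ... (each step inverts the fractional part left over by the previous one):
  2 = 0*5 + 2, so a_0 = 0.
  5 = 2*2 + 1, so a_1 = 2.
  2 = 2*1 + 0, so a_2 = 2.
The remainder reaches 0 after 3 divisions, so the expansion has 3 partial quotients, read off in order.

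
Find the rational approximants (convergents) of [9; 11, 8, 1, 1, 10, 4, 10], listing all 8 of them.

Using the convergent recurrence p_i = a_i*p_{i-1} + p_{i-2}, q_i = a_i*q_{i-1} + q_{i-2} with p_{-2}=0, p_{-1}=1, q_{-2}=1, q_{-1}=0:
  i=0: a_0=9, p_0 = 9*1 + 0 = 9, q_0 = 9*0 + 1 = 1.
  i=1: a_1=11, p_1 = 11*9 + 1 = 100, q_1 = 11*1 + 0 = 11.
  i=2: a_2=8, p_2 = 8*100 + 9 = 809, q_2 = 8*11 + 1 = 89.
  i=3: a_3=1, p_3 = 1*809 + 100 = 909, q_3 = 1*89 + 11 = 100.
  i=4: a_4=1, p_4 = 1*909 + 809 = 1718, q_4 = 1*100 + 89 = 189.
  i=5: a_5=10, p_5 = 10*1718 + 909 = 18089, q_5 = 10*189 + 100 = 1990.
  i=6: a_6=4, p_6 = 4*18089 + 1718 = 74074, q_6 = 4*1990 + 189 = 8149.
  i=7: a_7=10, p_7 = 10*74074 + 18089 = 758829, q_7 = 10*8149 + 1990 = 83480.

9/1, 100/11, 809/89, 909/100, 1718/189, 18089/1990, 74074/8149, 758829/83480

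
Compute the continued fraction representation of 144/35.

[4; 8, 1, 3]

Run the Euclidean algorithm on 144 and 35; the successive quotients are the partial quotients a_0, a_1, ... (each step inverts the fractional part left over by the previous one):
  144 = 4*35 + 4, so a_0 = 4.
  35 = 8*4 + 3, so a_1 = 8.
  4 = 1*3 + 1, so a_2 = 1.
  3 = 3*1 + 0, so a_3 = 3.
The remainder reaches 0 after 4 divisions, so the expansion has 4 partial quotients, read off in order.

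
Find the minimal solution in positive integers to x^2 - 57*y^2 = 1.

(x, y) = (151, 20)

First expand sqrt(57) as a continued fraction. With x_i = (sqrt(57) + m_i)/d_i and (m_0, d_0) = (0, 1): a_0 = floor(sqrt(57)) = 7, since 7^2 = 49 <= 57 < 64 = 8^2.
Iterate m_{i+1} = d_i*a_i - m_i, d_{i+1} = (57 - m_{i+1}^2)/d_i, a_{i+1} = floor((a_0 + m_{i+1})/d_{i+1}):
  m_1 = 1*7 - 0 = 7, d_1 = (57 - 7^2)/1 = 8/1 = 8, a_1 = floor((7 + 7)/8) = 1.
  m_2 = 8*1 - 7 = 1, d_2 = (57 - 1^2)/8 = 56/8 = 7, a_2 = floor((7 + 1)/7) = 1.
  m_3 = 7*1 - 1 = 6, d_3 = (57 - 6^2)/7 = 21/7 = 3, a_3 = floor((7 + 6)/3) = 4.
  m_4 = 3*4 - 6 = 6, d_4 = (57 - 6^2)/3 = 21/3 = 7, a_4 = floor((7 + 6)/7) = 1.
  m_5 = 7*1 - 6 = 1, d_5 = (57 - 1^2)/7 = 56/7 = 8, a_5 = floor((7 + 1)/8) = 1.
  m_6 = 8*1 - 1 = 7, d_6 = (57 - 7^2)/8 = 8/8 = 1, a_6 = floor((7 + 7)/1) = 14.
  m_7 = 1*14 - 7 = 7, d_7 = (57 - 7^2)/1 = 8/1 = 8: (m_7, d_7) = (m_1, d_1) = (7, 8), so from here the quotients repeat a_1, ..., a_6; the period length is 6.
So sqrt(57) = [7; (1, 1, 4, 1, 1, 14)] with period length k = 6.
k is even, so the fundamental solution of x^2 - 57y^2 = 1 is (p_{k-1}, q_{k-1}) = (p_5, q_5); compute convergents through index 5.
Convergents (p_i = a_i*p_{i-1} + p_{i-2}, q_i = a_i*q_{i-1} + q_{i-2} with p_{-2}=0, p_{-1}=1, q_{-2}=1, q_{-1}=0):
  i=0: a_0=7, p_0 = 7*1 + 0 = 7, q_0 = 7*0 + 1 = 1.
  i=1: a_1=1, p_1 = 1*7 + 1 = 8, q_1 = 1*1 + 0 = 1.
  i=2: a_2=1, p_2 = 1*8 + 7 = 15, q_2 = 1*1 + 1 = 2.
  i=3: a_3=4, p_3 = 4*15 + 8 = 68, q_3 = 4*2 + 1 = 9.
  i=4: a_4=1, p_4 = 1*68 + 15 = 83, q_4 = 1*9 + 2 = 11.
  i=5: a_5=1, p_5 = 1*83 + 68 = 151, q_5 = 1*11 + 9 = 20.
Check: 151^2 - 57*20^2 = 22801 - 22800 = 1, so (x, y) = (151, 20) solves the equation, and by the theorem it is the least positive solution.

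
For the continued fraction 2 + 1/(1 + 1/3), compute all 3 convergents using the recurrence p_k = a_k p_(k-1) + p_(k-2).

2/1, 3/1, 11/4

Using the convergent recurrence p_i = a_i*p_{i-1} + p_{i-2}, q_i = a_i*q_{i-1} + q_{i-2} with p_{-2}=0, p_{-1}=1, q_{-2}=1, q_{-1}=0:
  i=0: a_0=2, p_0 = 2*1 + 0 = 2, q_0 = 2*0 + 1 = 1.
  i=1: a_1=1, p_1 = 1*2 + 1 = 3, q_1 = 1*1 + 0 = 1.
  i=2: a_2=3, p_2 = 3*3 + 2 = 11, q_2 = 3*1 + 1 = 4.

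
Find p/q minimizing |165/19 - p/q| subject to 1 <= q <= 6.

Expand x = 165/19 as a continued fraction with the Euclidean algorithm:
  165 = 8*19 + 13, so a_0 = 8.
  19 = 1*13 + 6, so a_1 = 1.
  13 = 2*6 + 1, so a_2 = 2.
  6 = 6*1 + 0, so a_3 = 6.
so x = [8; 1, 2, 6].
Convergents (p_i = a_i*p_{i-1} + p_{i-2}, q_i = a_i*q_{i-1} + q_{i-2} with p_{-2}=0, p_{-1}=1, q_{-2}=1, q_{-1}=0), until the denominator exceeds 6:
  i=0: a_0=8, p_0 = 8*1 + 0 = 8, q_0 = 8*0 + 1 = 1.
  i=1: a_1=1, p_1 = 1*8 + 1 = 9, q_1 = 1*1 + 0 = 1.
  i=2: a_2=2, p_2 = 2*9 + 8 = 26, q_2 = 2*1 + 1 = 3.
  i=3: a_3=6, p_3 = 6*26 + 9 = 165, q_3 = 6*3 + 1 = 19.
q_3 = 19 > 6, so the last convergent with denominator <= 6 is p_2/q_2 = 26/3.
The closest fraction with denominator <= 6 is either p_2/q_2 or the intermediate fraction (k*p_2 + p_1)/(k*q_2 + q_1) with the largest k >= 1 whose denominator stays <= 6; these approach x as k grows, and every other convergent or intermediate fraction in range is farther away.
Largest k: floor((6 - q_1)/q_2) = floor((6 - 1)/3) = 1.
That gives (1*26 + 9)/(1*3 + 1) = 35/4.
Compare the errors: |x - 26/3| = |165*3 - 26*19|/(19*3) = 1/57, and |x - 35/4| = |165*4 - 35*19|/(19*4) = 5/76.
Cross-multiplying, 1*76 = 76 < 285 = 5*57, so 1/57 is smaller: the convergent 26/3 is closer to x than 35/4.

26/3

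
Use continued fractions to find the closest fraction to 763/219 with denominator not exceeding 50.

Expand x = 763/219 as a continued fraction with the Euclidean algorithm:
  763 = 3*219 + 106, so a_0 = 3.
  219 = 2*106 + 7, so a_1 = 2.
  106 = 15*7 + 1, so a_2 = 15.
  7 = 7*1 + 0, so a_3 = 7.
so x = [3; 2, 15, 7].
Convergents (p_i = a_i*p_{i-1} + p_{i-2}, q_i = a_i*q_{i-1} + q_{i-2} with p_{-2}=0, p_{-1}=1, q_{-2}=1, q_{-1}=0), until the denominator exceeds 50:
  i=0: a_0=3, p_0 = 3*1 + 0 = 3, q_0 = 3*0 + 1 = 1.
  i=1: a_1=2, p_1 = 2*3 + 1 = 7, q_1 = 2*1 + 0 = 2.
  i=2: a_2=15, p_2 = 15*7 + 3 = 108, q_2 = 15*2 + 1 = 31.
  i=3: a_3=7, p_3 = 7*108 + 7 = 763, q_3 = 7*31 + 2 = 219.
q_3 = 219 > 50, so the last convergent with denominator <= 50 is p_2/q_2 = 108/31.
The closest fraction with denominator <= 50 is either p_2/q_2 or the intermediate fraction (k*p_2 + p_1)/(k*q_2 + q_1) with the largest k >= 1 whose denominator stays <= 50; these approach x as k grows, and every other convergent or intermediate fraction in range is farther away.
Largest k: floor((50 - q_1)/q_2) = floor((50 - 2)/31) = 1.
That gives (1*108 + 7)/(1*31 + 2) = 115/33.
Compare the errors: |x - 108/31| = |763*31 - 108*219|/(219*31) = 1/6789, and |x - 115/33| = |763*33 - 115*219|/(219*33) = 6/7227.
Cross-multiplying, 1*7227 = 7227 < 40734 = 6*6789, so 1/6789 is smaller: the convergent 108/31 is closer to x than 115/33.

108/31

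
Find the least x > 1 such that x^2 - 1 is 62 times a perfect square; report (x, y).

First expand sqrt(62) as a continued fraction. With x_i = (sqrt(62) + m_i)/d_i and (m_0, d_0) = (0, 1): a_0 = floor(sqrt(62)) = 7, since 7^2 = 49 <= 62 < 64 = 8^2.
Iterate m_{i+1} = d_i*a_i - m_i, d_{i+1} = (62 - m_{i+1}^2)/d_i, a_{i+1} = floor((a_0 + m_{i+1})/d_{i+1}):
  m_1 = 1*7 - 0 = 7, d_1 = (62 - 7^2)/1 = 13/1 = 13, a_1 = floor((7 + 7)/13) = 1.
  m_2 = 13*1 - 7 = 6, d_2 = (62 - 6^2)/13 = 26/13 = 2, a_2 = floor((7 + 6)/2) = 6.
  m_3 = 2*6 - 6 = 6, d_3 = (62 - 6^2)/2 = 26/2 = 13, a_3 = floor((7 + 6)/13) = 1.
  m_4 = 13*1 - 6 = 7, d_4 = (62 - 7^2)/13 = 13/13 = 1, a_4 = floor((7 + 7)/1) = 14.
  m_5 = 1*14 - 7 = 7, d_5 = (62 - 7^2)/1 = 13/1 = 13: (m_5, d_5) = (m_1, d_1) = (7, 13), so from here the quotients repeat a_1, ..., a_4; the period length is 4.
So sqrt(62) = [7; (1, 6, 1, 14)] with period length k = 4.
k is even, so the fundamental solution of x^2 - 62y^2 = 1 is (p_{k-1}, q_{k-1}) = (p_3, q_3); compute convergents through index 3.
Convergents (p_i = a_i*p_{i-1} + p_{i-2}, q_i = a_i*q_{i-1} + q_{i-2} with p_{-2}=0, p_{-1}=1, q_{-2}=1, q_{-1}=0):
  i=0: a_0=7, p_0 = 7*1 + 0 = 7, q_0 = 7*0 + 1 = 1.
  i=1: a_1=1, p_1 = 1*7 + 1 = 8, q_1 = 1*1 + 0 = 1.
  i=2: a_2=6, p_2 = 6*8 + 7 = 55, q_2 = 6*1 + 1 = 7.
  i=3: a_3=1, p_3 = 1*55 + 8 = 63, q_3 = 1*7 + 1 = 8.
Check: 63^2 - 62*8^2 = 3969 - 3968 = 1, so (x, y) = (63, 8) solves the equation, and by the theorem it is the least positive solution.

(x, y) = (63, 8)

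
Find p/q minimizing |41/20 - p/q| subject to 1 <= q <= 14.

Expand x = 41/20 as a continued fraction with the Euclidean algorithm:
  41 = 2*20 + 1, so a_0 = 2.
  20 = 20*1 + 0, so a_1 = 20.
so x = [2; 20].
Convergents (p_i = a_i*p_{i-1} + p_{i-2}, q_i = a_i*q_{i-1} + q_{i-2} with p_{-2}=0, p_{-1}=1, q_{-2}=1, q_{-1}=0), until the denominator exceeds 14:
  i=0: a_0=2, p_0 = 2*1 + 0 = 2, q_0 = 2*0 + 1 = 1.
  i=1: a_1=20, p_1 = 20*2 + 1 = 41, q_1 = 20*1 + 0 = 20.
q_1 = 20 > 14, so the last convergent with denominator <= 14 is p_0/q_0 = 2/1.
The closest fraction with denominator <= 14 is either p_0/q_0 or the intermediate fraction (k*p_0 + p_{-1})/(k*q_0 + q_{-1}) with the largest k >= 1 whose denominator stays <= 14; these approach x as k grows, and every other convergent or intermediate fraction in range is farther away.
Largest k: floor((14 - q_{-1})/q_0) = floor((14 - 0)/1) = 14 (using the seeds p_{-1} = 1, q_{-1} = 0).
That gives (14*2 + 1)/(14*1 + 0) = 29/14.
Compare the errors: |x - 2/1| = |41*1 - 2*20|/(20*1) = 1/20, and |x - 29/14| = |41*14 - 29*20|/(20*14) = 6/280.
Cross-multiplying, 6*20 = 120 < 280 = 1*280, so 6/280 is smaller: the intermediate fraction 29/14 is closer to x than 2/1.

29/14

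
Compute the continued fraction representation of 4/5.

Run the Euclidean algorithm on 4 and 5; the successive quotients are the partial quotients a_0, a_1, ... (each step inverts the fractional part left over by the previous one):
  4 = 0*5 + 4, so a_0 = 0.
  5 = 1*4 + 1, so a_1 = 1.
  4 = 4*1 + 0, so a_2 = 4.
The remainder reaches 0 after 3 divisions, so the expansion has 3 partial quotients, read off in order.

[0; 1, 4]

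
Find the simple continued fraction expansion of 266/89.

Run the Euclidean algorithm on 266 and 89; the successive quotients are the partial quotients a_0, a_1, ... (each step inverts the fractional part left over by the previous one):
  266 = 2*89 + 88, so a_0 = 2.
  89 = 1*88 + 1, so a_1 = 1.
  88 = 88*1 + 0, so a_2 = 88.
The remainder reaches 0 after 3 divisions, so the expansion has 3 partial quotients, read off in order.

[2; 1, 88]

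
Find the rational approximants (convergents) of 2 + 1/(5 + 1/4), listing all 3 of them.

Using the convergent recurrence p_i = a_i*p_{i-1} + p_{i-2}, q_i = a_i*q_{i-1} + q_{i-2} with p_{-2}=0, p_{-1}=1, q_{-2}=1, q_{-1}=0:
  i=0: a_0=2, p_0 = 2*1 + 0 = 2, q_0 = 2*0 + 1 = 1.
  i=1: a_1=5, p_1 = 5*2 + 1 = 11, q_1 = 5*1 + 0 = 5.
  i=2: a_2=4, p_2 = 4*11 + 2 = 46, q_2 = 4*5 + 1 = 21.

2/1, 11/5, 46/21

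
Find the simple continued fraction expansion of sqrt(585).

[24; (5, 2, 1, 4, 1, 2, 5, 48)]

Write x_i = (sqrt(585) + m_i)/d_i with (m_0, d_0) = (0, 1). a_0 = floor(sqrt(585)) = 24, since 24^2 = 576 <= 585 < 625 = 25^2.
Iterate m_{i+1} = d_i*a_i - m_i, d_{i+1} = (585 - m_{i+1}^2)/d_i, a_{i+1} = floor((a_0 + m_{i+1})/d_{i+1}):
  m_1 = 1*24 - 0 = 24, d_1 = (585 - 24^2)/1 = 9/1 = 9, a_1 = floor((24 + 24)/9) = 5.
  m_2 = 9*5 - 24 = 21, d_2 = (585 - 21^2)/9 = 144/9 = 16, a_2 = floor((24 + 21)/16) = 2.
  m_3 = 16*2 - 21 = 11, d_3 = (585 - 11^2)/16 = 464/16 = 29, a_3 = floor((24 + 11)/29) = 1.
  m_4 = 29*1 - 11 = 18, d_4 = (585 - 18^2)/29 = 261/29 = 9, a_4 = floor((24 + 18)/9) = 4.
  m_5 = 9*4 - 18 = 18, d_5 = (585 - 18^2)/9 = 261/9 = 29, a_5 = floor((24 + 18)/29) = 1.
  m_6 = 29*1 - 18 = 11, d_6 = (585 - 11^2)/29 = 464/29 = 16, a_6 = floor((24 + 11)/16) = 2.
  m_7 = 16*2 - 11 = 21, d_7 = (585 - 21^2)/16 = 144/16 = 9, a_7 = floor((24 + 21)/9) = 5.
  m_8 = 9*5 - 21 = 24, d_8 = (585 - 24^2)/9 = 9/9 = 1, a_8 = floor((24 + 24)/1) = 48.
  m_9 = 1*48 - 24 = 24, d_9 = (585 - 24^2)/1 = 9/1 = 9: (m_9, d_9) = (m_1, d_1) = (24, 9), so from here the quotients repeat a_1, ..., a_8; the period length is 8.
Hence the expansion of sqrt(585) is a_0 = 24 followed by the repeating block 5, 2, 1, 4, 1, 2, 5, 48 (period 8).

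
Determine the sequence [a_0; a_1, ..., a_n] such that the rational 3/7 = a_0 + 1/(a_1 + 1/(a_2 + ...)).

Run the Euclidean algorithm on 3 and 7; the successive quotients are the partial quotients a_0, a_1, ... (each step inverts the fractional part left over by the previous one):
  3 = 0*7 + 3, so a_0 = 0.
  7 = 2*3 + 1, so a_1 = 2.
  3 = 3*1 + 0, so a_2 = 3.
The remainder reaches 0 after 3 divisions, so the expansion has 3 partial quotients, read off in order.

[0; 2, 3]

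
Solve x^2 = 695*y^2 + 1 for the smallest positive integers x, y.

(x, y) = (33639, 1276)

First expand sqrt(695) as a continued fraction. With x_i = (sqrt(695) + m_i)/d_i and (m_0, d_0) = (0, 1): a_0 = floor(sqrt(695)) = 26, since 26^2 = 676 <= 695 < 729 = 27^2.
Iterate m_{i+1} = d_i*a_i - m_i, d_{i+1} = (695 - m_{i+1}^2)/d_i, a_{i+1} = floor((a_0 + m_{i+1})/d_{i+1}):
  m_1 = 1*26 - 0 = 26, d_1 = (695 - 26^2)/1 = 19/1 = 19, a_1 = floor((26 + 26)/19) = 2.
  m_2 = 19*2 - 26 = 12, d_2 = (695 - 12^2)/19 = 551/19 = 29, a_2 = floor((26 + 12)/29) = 1.
  m_3 = 29*1 - 12 = 17, d_3 = (695 - 17^2)/29 = 406/29 = 14, a_3 = floor((26 + 17)/14) = 3.
  m_4 = 14*3 - 17 = 25, d_4 = (695 - 25^2)/14 = 70/14 = 5, a_4 = floor((26 + 25)/5) = 10.
  m_5 = 5*10 - 25 = 25, d_5 = (695 - 25^2)/5 = 70/5 = 14, a_5 = floor((26 + 25)/14) = 3.
  m_6 = 14*3 - 25 = 17, d_6 = (695 - 17^2)/14 = 406/14 = 29, a_6 = floor((26 + 17)/29) = 1.
  m_7 = 29*1 - 17 = 12, d_7 = (695 - 12^2)/29 = 551/29 = 19, a_7 = floor((26 + 12)/19) = 2.
  m_8 = 19*2 - 12 = 26, d_8 = (695 - 26^2)/19 = 19/19 = 1, a_8 = floor((26 + 26)/1) = 52.
  m_9 = 1*52 - 26 = 26, d_9 = (695 - 26^2)/1 = 19/1 = 19: (m_9, d_9) = (m_1, d_1) = (26, 19), so from here the quotients repeat a_1, ..., a_8; the period length is 8.
So sqrt(695) = [26; (2, 1, 3, 10, 3, 1, 2, 52)] with period length k = 8.
k is even, so the fundamental solution of x^2 - 695y^2 = 1 is (p_{k-1}, q_{k-1}) = (p_7, q_7); compute convergents through index 7.
Convergents (p_i = a_i*p_{i-1} + p_{i-2}, q_i = a_i*q_{i-1} + q_{i-2} with p_{-2}=0, p_{-1}=1, q_{-2}=1, q_{-1}=0):
  i=0: a_0=26, p_0 = 26*1 + 0 = 26, q_0 = 26*0 + 1 = 1.
  i=1: a_1=2, p_1 = 2*26 + 1 = 53, q_1 = 2*1 + 0 = 2.
  i=2: a_2=1, p_2 = 1*53 + 26 = 79, q_2 = 1*2 + 1 = 3.
  i=3: a_3=3, p_3 = 3*79 + 53 = 290, q_3 = 3*3 + 2 = 11.
  i=4: a_4=10, p_4 = 10*290 + 79 = 2979, q_4 = 10*11 + 3 = 113.
  i=5: a_5=3, p_5 = 3*2979 + 290 = 9227, q_5 = 3*113 + 11 = 350.
  i=6: a_6=1, p_6 = 1*9227 + 2979 = 12206, q_6 = 1*350 + 113 = 463.
  i=7: a_7=2, p_7 = 2*12206 + 9227 = 33639, q_7 = 2*463 + 350 = 1276.
Check: 33639^2 - 695*1276^2 = 1131582321 - 1131582320 = 1, so (x, y) = (33639, 1276) solves the equation, and by the theorem it is the least positive solution.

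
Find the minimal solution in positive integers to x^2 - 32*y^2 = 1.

First expand sqrt(32) as a continued fraction. With x_i = (sqrt(32) + m_i)/d_i and (m_0, d_0) = (0, 1): a_0 = floor(sqrt(32)) = 5, since 5^2 = 25 <= 32 < 36 = 6^2.
Iterate m_{i+1} = d_i*a_i - m_i, d_{i+1} = (32 - m_{i+1}^2)/d_i, a_{i+1} = floor((a_0 + m_{i+1})/d_{i+1}):
  m_1 = 1*5 - 0 = 5, d_1 = (32 - 5^2)/1 = 7/1 = 7, a_1 = floor((5 + 5)/7) = 1.
  m_2 = 7*1 - 5 = 2, d_2 = (32 - 2^2)/7 = 28/7 = 4, a_2 = floor((5 + 2)/4) = 1.
  m_3 = 4*1 - 2 = 2, d_3 = (32 - 2^2)/4 = 28/4 = 7, a_3 = floor((5 + 2)/7) = 1.
  m_4 = 7*1 - 2 = 5, d_4 = (32 - 5^2)/7 = 7/7 = 1, a_4 = floor((5 + 5)/1) = 10.
  m_5 = 1*10 - 5 = 5, d_5 = (32 - 5^2)/1 = 7/1 = 7: (m_5, d_5) = (m_1, d_1) = (5, 7), so from here the quotients repeat a_1, ..., a_4; the period length is 4.
So sqrt(32) = [5; (1, 1, 1, 10)] with period length k = 4.
k is even, so the fundamental solution of x^2 - 32y^2 = 1 is (p_{k-1}, q_{k-1}) = (p_3, q_3); compute convergents through index 3.
Convergents (p_i = a_i*p_{i-1} + p_{i-2}, q_i = a_i*q_{i-1} + q_{i-2} with p_{-2}=0, p_{-1}=1, q_{-2}=1, q_{-1}=0):
  i=0: a_0=5, p_0 = 5*1 + 0 = 5, q_0 = 5*0 + 1 = 1.
  i=1: a_1=1, p_1 = 1*5 + 1 = 6, q_1 = 1*1 + 0 = 1.
  i=2: a_2=1, p_2 = 1*6 + 5 = 11, q_2 = 1*1 + 1 = 2.
  i=3: a_3=1, p_3 = 1*11 + 6 = 17, q_3 = 1*2 + 1 = 3.
Check: 17^2 - 32*3^2 = 289 - 288 = 1, so (x, y) = (17, 3) solves the equation, and by the theorem it is the least positive solution.

(x, y) = (17, 3)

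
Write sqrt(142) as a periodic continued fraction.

[11; (1, 10, 1, 22)]

Write x_i = (sqrt(142) + m_i)/d_i with (m_0, d_0) = (0, 1). a_0 = floor(sqrt(142)) = 11, since 11^2 = 121 <= 142 < 144 = 12^2.
Iterate m_{i+1} = d_i*a_i - m_i, d_{i+1} = (142 - m_{i+1}^2)/d_i, a_{i+1} = floor((a_0 + m_{i+1})/d_{i+1}):
  m_1 = 1*11 - 0 = 11, d_1 = (142 - 11^2)/1 = 21/1 = 21, a_1 = floor((11 + 11)/21) = 1.
  m_2 = 21*1 - 11 = 10, d_2 = (142 - 10^2)/21 = 42/21 = 2, a_2 = floor((11 + 10)/2) = 10.
  m_3 = 2*10 - 10 = 10, d_3 = (142 - 10^2)/2 = 42/2 = 21, a_3 = floor((11 + 10)/21) = 1.
  m_4 = 21*1 - 10 = 11, d_4 = (142 - 11^2)/21 = 21/21 = 1, a_4 = floor((11 + 11)/1) = 22.
  m_5 = 1*22 - 11 = 11, d_5 = (142 - 11^2)/1 = 21/1 = 21: (m_5, d_5) = (m_1, d_1) = (11, 21), so from here the quotients repeat a_1, ..., a_4; the period length is 4.
Hence the expansion of sqrt(142) is a_0 = 11 followed by the repeating block 1, 10, 1, 22 (period 4).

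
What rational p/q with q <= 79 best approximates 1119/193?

458/79

Expand x = 1119/193 as a continued fraction with the Euclidean algorithm:
  1119 = 5*193 + 154, so a_0 = 5.
  193 = 1*154 + 39, so a_1 = 1.
  154 = 3*39 + 37, so a_2 = 3.
  39 = 1*37 + 2, so a_3 = 1.
  37 = 18*2 + 1, so a_4 = 18.
  2 = 2*1 + 0, so a_5 = 2.
so x = [5; 1, 3, 1, 18, 2].
Convergents (p_i = a_i*p_{i-1} + p_{i-2}, q_i = a_i*q_{i-1} + q_{i-2} with p_{-2}=0, p_{-1}=1, q_{-2}=1, q_{-1}=0), until the denominator exceeds 79:
  i=0: a_0=5, p_0 = 5*1 + 0 = 5, q_0 = 5*0 + 1 = 1.
  i=1: a_1=1, p_1 = 1*5 + 1 = 6, q_1 = 1*1 + 0 = 1.
  i=2: a_2=3, p_2 = 3*6 + 5 = 23, q_2 = 3*1 + 1 = 4.
  i=3: a_3=1, p_3 = 1*23 + 6 = 29, q_3 = 1*4 + 1 = 5.
  i=4: a_4=18, p_4 = 18*29 + 23 = 545, q_4 = 18*5 + 4 = 94.
q_4 = 94 > 79, so the last convergent with denominator <= 79 is p_3/q_3 = 29/5.
The closest fraction with denominator <= 79 is either p_3/q_3 or the intermediate fraction (k*p_3 + p_2)/(k*q_3 + q_2) with the largest k >= 1 whose denominator stays <= 79; these approach x as k grows, and every other convergent or intermediate fraction in range is farther away.
Largest k: floor((79 - q_2)/q_3) = floor((79 - 4)/5) = 15.
That gives (15*29 + 23)/(15*5 + 4) = 458/79.
Compare the errors: |x - 29/5| = |1119*5 - 29*193|/(193*5) = 2/965, and |x - 458/79| = |1119*79 - 458*193|/(193*79) = 7/15247.
Cross-multiplying, 7*965 = 6755 < 30494 = 2*15247, so 7/15247 is smaller: the intermediate fraction 458/79 is closer to x than 29/5.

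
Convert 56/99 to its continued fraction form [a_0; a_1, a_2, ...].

Run the Euclidean algorithm on 56 and 99; the successive quotients are the partial quotients a_0, a_1, ... (each step inverts the fractional part left over by the previous one):
  56 = 0*99 + 56, so a_0 = 0.
  99 = 1*56 + 43, so a_1 = 1.
  56 = 1*43 + 13, so a_2 = 1.
  43 = 3*13 + 4, so a_3 = 3.
  13 = 3*4 + 1, so a_4 = 3.
  4 = 4*1 + 0, so a_5 = 4.
The remainder reaches 0 after 6 divisions, so the expansion has 6 partial quotients, read off in order.

[0; 1, 1, 3, 3, 4]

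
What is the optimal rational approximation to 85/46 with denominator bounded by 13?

Expand x = 85/46 as a continued fraction with the Euclidean algorithm:
  85 = 1*46 + 39, so a_0 = 1.
  46 = 1*39 + 7, so a_1 = 1.
  39 = 5*7 + 4, so a_2 = 5.
  7 = 1*4 + 3, so a_3 = 1.
  4 = 1*3 + 1, so a_4 = 1.
  3 = 3*1 + 0, so a_5 = 3.
so x = [1; 1, 5, 1, 1, 3].
Convergents (p_i = a_i*p_{i-1} + p_{i-2}, q_i = a_i*q_{i-1} + q_{i-2} with p_{-2}=0, p_{-1}=1, q_{-2}=1, q_{-1}=0), until the denominator exceeds 13:
  i=0: a_0=1, p_0 = 1*1 + 0 = 1, q_0 = 1*0 + 1 = 1.
  i=1: a_1=1, p_1 = 1*1 + 1 = 2, q_1 = 1*1 + 0 = 1.
  i=2: a_2=5, p_2 = 5*2 + 1 = 11, q_2 = 5*1 + 1 = 6.
  i=3: a_3=1, p_3 = 1*11 + 2 = 13, q_3 = 1*6 + 1 = 7.
  i=4: a_4=1, p_4 = 1*13 + 11 = 24, q_4 = 1*7 + 6 = 13.
  i=5: a_5=3, p_5 = 3*24 + 13 = 85, q_5 = 3*13 + 7 = 46.
q_5 = 46 > 13, so the last convergent with denominator <= 13 is p_4/q_4 = 24/13.
The closest fraction with denominator <= 13 is either p_4/q_4 or the intermediate fraction (k*p_4 + p_3)/(k*q_4 + q_3) with the largest k >= 1 whose denominator stays <= 13; these approach x as k grows, and every other convergent or intermediate fraction in range is farther away.
Largest k: floor((13 - q_3)/q_4) = floor((13 - 7)/13) = 0.
Since k = 0, no intermediate fraction beyond p_4/q_4 has denominator <= 13, so the convergent 24/13 is the closest (its error is |85*13 - 24*46|/(46*13) = 1/598).

24/13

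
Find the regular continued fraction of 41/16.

Run the Euclidean algorithm on 41 and 16; the successive quotients are the partial quotients a_0, a_1, ... (each step inverts the fractional part left over by the previous one):
  41 = 2*16 + 9, so a_0 = 2.
  16 = 1*9 + 7, so a_1 = 1.
  9 = 1*7 + 2, so a_2 = 1.
  7 = 3*2 + 1, so a_3 = 3.
  2 = 2*1 + 0, so a_4 = 2.
The remainder reaches 0 after 5 divisions, so the expansion has 5 partial quotients, read off in order.

[2; 1, 1, 3, 2]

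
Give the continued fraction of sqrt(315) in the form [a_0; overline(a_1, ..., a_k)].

[17; overline(1, 2, 1, 34)]

Write x_i = (sqrt(315) + m_i)/d_i with (m_0, d_0) = (0, 1). a_0 = floor(sqrt(315)) = 17, since 17^2 = 289 <= 315 < 324 = 18^2.
Iterate m_{i+1} = d_i*a_i - m_i, d_{i+1} = (315 - m_{i+1}^2)/d_i, a_{i+1} = floor((a_0 + m_{i+1})/d_{i+1}):
  m_1 = 1*17 - 0 = 17, d_1 = (315 - 17^2)/1 = 26/1 = 26, a_1 = floor((17 + 17)/26) = 1.
  m_2 = 26*1 - 17 = 9, d_2 = (315 - 9^2)/26 = 234/26 = 9, a_2 = floor((17 + 9)/9) = 2.
  m_3 = 9*2 - 9 = 9, d_3 = (315 - 9^2)/9 = 234/9 = 26, a_3 = floor((17 + 9)/26) = 1.
  m_4 = 26*1 - 9 = 17, d_4 = (315 - 17^2)/26 = 26/26 = 1, a_4 = floor((17 + 17)/1) = 34.
  m_5 = 1*34 - 17 = 17, d_5 = (315 - 17^2)/1 = 26/1 = 26: (m_5, d_5) = (m_1, d_1) = (17, 26), so from here the quotients repeat a_1, ..., a_4; the period length is 4.
Hence the expansion of sqrt(315) is a_0 = 17 followed by the repeating block 1, 2, 1, 34 (period 4).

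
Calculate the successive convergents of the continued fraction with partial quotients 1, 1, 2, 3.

Using the convergent recurrence p_i = a_i*p_{i-1} + p_{i-2}, q_i = a_i*q_{i-1} + q_{i-2} with p_{-2}=0, p_{-1}=1, q_{-2}=1, q_{-1}=0:
  i=0: a_0=1, p_0 = 1*1 + 0 = 1, q_0 = 1*0 + 1 = 1.
  i=1: a_1=1, p_1 = 1*1 + 1 = 2, q_1 = 1*1 + 0 = 1.
  i=2: a_2=2, p_2 = 2*2 + 1 = 5, q_2 = 2*1 + 1 = 3.
  i=3: a_3=3, p_3 = 3*5 + 2 = 17, q_3 = 3*3 + 1 = 10.

1/1, 2/1, 5/3, 17/10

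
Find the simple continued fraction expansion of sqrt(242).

Write x_i = (sqrt(242) + m_i)/d_i with (m_0, d_0) = (0, 1). a_0 = floor(sqrt(242)) = 15, since 15^2 = 225 <= 242 < 256 = 16^2.
Iterate m_{i+1} = d_i*a_i - m_i, d_{i+1} = (242 - m_{i+1}^2)/d_i, a_{i+1} = floor((a_0 + m_{i+1})/d_{i+1}):
  m_1 = 1*15 - 0 = 15, d_1 = (242 - 15^2)/1 = 17/1 = 17, a_1 = floor((15 + 15)/17) = 1.
  m_2 = 17*1 - 15 = 2, d_2 = (242 - 2^2)/17 = 238/17 = 14, a_2 = floor((15 + 2)/14) = 1.
  m_3 = 14*1 - 2 = 12, d_3 = (242 - 12^2)/14 = 98/14 = 7, a_3 = floor((15 + 12)/7) = 3.
  m_4 = 7*3 - 12 = 9, d_4 = (242 - 9^2)/7 = 161/7 = 23, a_4 = floor((15 + 9)/23) = 1.
  m_5 = 23*1 - 9 = 14, d_5 = (242 - 14^2)/23 = 46/23 = 2, a_5 = floor((15 + 14)/2) = 14.
  m_6 = 2*14 - 14 = 14, d_6 = (242 - 14^2)/2 = 46/2 = 23, a_6 = floor((15 + 14)/23) = 1.
  m_7 = 23*1 - 14 = 9, d_7 = (242 - 9^2)/23 = 161/23 = 7, a_7 = floor((15 + 9)/7) = 3.
  m_8 = 7*3 - 9 = 12, d_8 = (242 - 12^2)/7 = 98/7 = 14, a_8 = floor((15 + 12)/14) = 1.
  m_9 = 14*1 - 12 = 2, d_9 = (242 - 2^2)/14 = 238/14 = 17, a_9 = floor((15 + 2)/17) = 1.
  m_10 = 17*1 - 2 = 15, d_10 = (242 - 15^2)/17 = 17/17 = 1, a_10 = floor((15 + 15)/1) = 30.
  m_11 = 1*30 - 15 = 15, d_11 = (242 - 15^2)/1 = 17/1 = 17: (m_11, d_11) = (m_1, d_1) = (15, 17), so from here the quotients repeat a_1, ..., a_10; the period length is 10.
Hence the expansion of sqrt(242) is a_0 = 15 followed by the repeating block 1, 1, 3, 1, 14, 1, 3, 1, 1, 30 (period 10).

[15; (1, 1, 3, 1, 14, 1, 3, 1, 1, 30)]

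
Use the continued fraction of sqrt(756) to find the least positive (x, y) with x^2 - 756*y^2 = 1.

(x, y) = (55, 2)

First expand sqrt(756) as a continued fraction. With x_i = (sqrt(756) + m_i)/d_i and (m_0, d_0) = (0, 1): a_0 = floor(sqrt(756)) = 27, since 27^2 = 729 <= 756 < 784 = 28^2.
Iterate m_{i+1} = d_i*a_i - m_i, d_{i+1} = (756 - m_{i+1}^2)/d_i, a_{i+1} = floor((a_0 + m_{i+1})/d_{i+1}):
  m_1 = 1*27 - 0 = 27, d_1 = (756 - 27^2)/1 = 27/1 = 27, a_1 = floor((27 + 27)/27) = 2.
  m_2 = 27*2 - 27 = 27, d_2 = (756 - 27^2)/27 = 27/27 = 1, a_2 = floor((27 + 27)/1) = 54.
  m_3 = 1*54 - 27 = 27, d_3 = (756 - 27^2)/1 = 27/1 = 27: (m_3, d_3) = (m_1, d_1) = (27, 27), so from here the quotients repeat a_1, a_2; the period length is 2.
So sqrt(756) = [27; (2, 54)] with period length k = 2.
k is even, so the fundamental solution of x^2 - 756y^2 = 1 is (p_{k-1}, q_{k-1}) = (p_1, q_1); compute convergents through index 1.
Convergents (p_i = a_i*p_{i-1} + p_{i-2}, q_i = a_i*q_{i-1} + q_{i-2} with p_{-2}=0, p_{-1}=1, q_{-2}=1, q_{-1}=0):
  i=0: a_0=27, p_0 = 27*1 + 0 = 27, q_0 = 27*0 + 1 = 1.
  i=1: a_1=2, p_1 = 2*27 + 1 = 55, q_1 = 2*1 + 0 = 2.
Check: 55^2 - 756*2^2 = 3025 - 3024 = 1, so (x, y) = (55, 2) solves the equation, and by the theorem it is the least positive solution.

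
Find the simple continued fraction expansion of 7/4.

Run the Euclidean algorithm on 7 and 4; the successive quotients are the partial quotients a_0, a_1, ... (each step inverts the fractional part left over by the previous one):
  7 = 1*4 + 3, so a_0 = 1.
  4 = 1*3 + 1, so a_1 = 1.
  3 = 3*1 + 0, so a_2 = 3.
The remainder reaches 0 after 3 divisions, so the expansion has 3 partial quotients, read off in order.

[1; 1, 3]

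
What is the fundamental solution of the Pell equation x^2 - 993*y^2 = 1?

First expand sqrt(993) as a continued fraction. With x_i = (sqrt(993) + m_i)/d_i and (m_0, d_0) = (0, 1): a_0 = floor(sqrt(993)) = 31, since 31^2 = 961 <= 993 < 1024 = 32^2.
Iterate m_{i+1} = d_i*a_i - m_i, d_{i+1} = (993 - m_{i+1}^2)/d_i, a_{i+1} = floor((a_0 + m_{i+1})/d_{i+1}):
  m_1 = 1*31 - 0 = 31, d_1 = (993 - 31^2)/1 = 32/1 = 32, a_1 = floor((31 + 31)/32) = 1.
  m_2 = 32*1 - 31 = 1, d_2 = (993 - 1^2)/32 = 992/32 = 31, a_2 = floor((31 + 1)/31) = 1.
  m_3 = 31*1 - 1 = 30, d_3 = (993 - 30^2)/31 = 93/31 = 3, a_3 = floor((31 + 30)/3) = 20.
  m_4 = 3*20 - 30 = 30, d_4 = (993 - 30^2)/3 = 93/3 = 31, a_4 = floor((31 + 30)/31) = 1.
  m_5 = 31*1 - 30 = 1, d_5 = (993 - 1^2)/31 = 992/31 = 32, a_5 = floor((31 + 1)/32) = 1.
  m_6 = 32*1 - 1 = 31, d_6 = (993 - 31^2)/32 = 32/32 = 1, a_6 = floor((31 + 31)/1) = 62.
  m_7 = 1*62 - 31 = 31, d_7 = (993 - 31^2)/1 = 32/1 = 32: (m_7, d_7) = (m_1, d_1) = (31, 32), so from here the quotients repeat a_1, ..., a_6; the period length is 6.
So sqrt(993) = [31; (1, 1, 20, 1, 1, 62)] with period length k = 6.
k is even, so the fundamental solution of x^2 - 993y^2 = 1 is (p_{k-1}, q_{k-1}) = (p_5, q_5); compute convergents through index 5.
Convergents (p_i = a_i*p_{i-1} + p_{i-2}, q_i = a_i*q_{i-1} + q_{i-2} with p_{-2}=0, p_{-1}=1, q_{-2}=1, q_{-1}=0):
  i=0: a_0=31, p_0 = 31*1 + 0 = 31, q_0 = 31*0 + 1 = 1.
  i=1: a_1=1, p_1 = 1*31 + 1 = 32, q_1 = 1*1 + 0 = 1.
  i=2: a_2=1, p_2 = 1*32 + 31 = 63, q_2 = 1*1 + 1 = 2.
  i=3: a_3=20, p_3 = 20*63 + 32 = 1292, q_3 = 20*2 + 1 = 41.
  i=4: a_4=1, p_4 = 1*1292 + 63 = 1355, q_4 = 1*41 + 2 = 43.
  i=5: a_5=1, p_5 = 1*1355 + 1292 = 2647, q_5 = 1*43 + 41 = 84.
Check: 2647^2 - 993*84^2 = 7006609 - 7006608 = 1, so (x, y) = (2647, 84) solves the equation, and by the theorem it is the least positive solution.

(x, y) = (2647, 84)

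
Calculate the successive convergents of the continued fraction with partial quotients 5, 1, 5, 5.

Using the convergent recurrence p_i = a_i*p_{i-1} + p_{i-2}, q_i = a_i*q_{i-1} + q_{i-2} with p_{-2}=0, p_{-1}=1, q_{-2}=1, q_{-1}=0:
  i=0: a_0=5, p_0 = 5*1 + 0 = 5, q_0 = 5*0 + 1 = 1.
  i=1: a_1=1, p_1 = 1*5 + 1 = 6, q_1 = 1*1 + 0 = 1.
  i=2: a_2=5, p_2 = 5*6 + 5 = 35, q_2 = 5*1 + 1 = 6.
  i=3: a_3=5, p_3 = 5*35 + 6 = 181, q_3 = 5*6 + 1 = 31.

5/1, 6/1, 35/6, 181/31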